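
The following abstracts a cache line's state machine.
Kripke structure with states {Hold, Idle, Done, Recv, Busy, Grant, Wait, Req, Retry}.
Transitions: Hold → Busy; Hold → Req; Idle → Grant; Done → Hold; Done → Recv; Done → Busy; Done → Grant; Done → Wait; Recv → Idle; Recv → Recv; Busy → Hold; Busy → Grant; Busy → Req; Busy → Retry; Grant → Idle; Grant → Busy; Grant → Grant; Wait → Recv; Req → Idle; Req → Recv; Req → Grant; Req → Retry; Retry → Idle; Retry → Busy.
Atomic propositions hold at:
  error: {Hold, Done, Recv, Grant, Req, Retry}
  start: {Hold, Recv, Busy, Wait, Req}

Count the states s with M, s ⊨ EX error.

8

Sat(EX error) = {s : some successor in {Hold, Done, Recv, Grant, Req, Retry}} = {Hold, Idle, Done, Recv, Busy, Grant, Wait, Req}
|Sat(EX error)| = |{Hold, Idle, Done, Recv, Busy, Grant, Wait, Req}| = 8.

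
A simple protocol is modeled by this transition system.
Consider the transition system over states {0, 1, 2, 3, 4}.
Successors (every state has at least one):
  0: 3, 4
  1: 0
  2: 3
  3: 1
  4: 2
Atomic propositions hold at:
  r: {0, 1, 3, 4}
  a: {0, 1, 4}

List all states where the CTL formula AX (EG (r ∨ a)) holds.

{1, 2, 3}

Sat(r ∨ a) = {0, 1, 3, 4}
EG (r ∨ a): greatest fixpoint, start Z0 = {0, 1, 3, 4}, keep only states in Sat with some successor in Z. Z1 = {0, 1, 3}; fixed.
Sat(EG (r ∨ a)) = {0, 1, 3}
Sat(AX (EG (r ∨ a))) = {s : every successor in {0, 1, 3}} = {1, 2, 3}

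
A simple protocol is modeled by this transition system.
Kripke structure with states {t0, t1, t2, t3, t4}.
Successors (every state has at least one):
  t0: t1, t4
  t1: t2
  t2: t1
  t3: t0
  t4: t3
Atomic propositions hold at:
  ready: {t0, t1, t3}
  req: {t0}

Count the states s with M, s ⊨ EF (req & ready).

3

Sat(req & ready) = {t0}
EF (req & ready): least fixpoint, start Z0 = {t0}, add states with some successor in Z. Z1 = {t0, t3}; Z2 = {t0, t3, t4}; fixed.
Sat(EF (req & ready)) = {t0, t3, t4}
|Sat(EF (req & ready))| = |{t0, t3, t4}| = 3.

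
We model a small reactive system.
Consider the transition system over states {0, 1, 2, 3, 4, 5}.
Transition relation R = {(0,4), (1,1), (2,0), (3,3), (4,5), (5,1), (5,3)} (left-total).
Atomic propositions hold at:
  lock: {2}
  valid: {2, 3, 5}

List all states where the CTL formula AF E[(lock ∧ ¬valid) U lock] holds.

Sat(¬valid) = {0, 1, 4}
Sat(lock ∧ ¬valid) = ∅
E[(lock ∧ ¬valid) U lock]: least fixpoint, start Z0 = Sat(lock) = {2}, add states in Sat(lock ∧ ¬valid) with some successor in Z. Already a fixed point.
Sat(E[(lock ∧ ¬valid) U lock]) = {2}
AF E[(lock ∧ ¬valid) U lock]: least fixpoint, start Z0 = {2}, add states with every successor in Z. Already a fixed point.
Sat(AF E[(lock ∧ ¬valid) U lock]) = {2}

{2}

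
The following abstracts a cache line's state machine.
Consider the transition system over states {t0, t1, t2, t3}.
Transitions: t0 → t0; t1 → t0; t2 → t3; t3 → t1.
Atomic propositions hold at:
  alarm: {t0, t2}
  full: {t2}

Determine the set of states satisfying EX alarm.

{t0, t1}

Sat(EX alarm) = {s : some successor in {t0, t2}} = {t0, t1}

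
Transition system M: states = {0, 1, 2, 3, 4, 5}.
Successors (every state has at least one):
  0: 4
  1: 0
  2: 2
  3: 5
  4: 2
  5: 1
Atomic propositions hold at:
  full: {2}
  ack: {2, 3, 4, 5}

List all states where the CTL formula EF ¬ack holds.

Sat(¬ack) = {0, 1}
EF ¬ack: least fixpoint, start Z0 = {0, 1}, add states with some successor in Z. Z1 = {0, 1, 5}; Z2 = {0, 1, 3, 5}; fixed.
Sat(EF ¬ack) = {0, 1, 3, 5}

{0, 1, 3, 5}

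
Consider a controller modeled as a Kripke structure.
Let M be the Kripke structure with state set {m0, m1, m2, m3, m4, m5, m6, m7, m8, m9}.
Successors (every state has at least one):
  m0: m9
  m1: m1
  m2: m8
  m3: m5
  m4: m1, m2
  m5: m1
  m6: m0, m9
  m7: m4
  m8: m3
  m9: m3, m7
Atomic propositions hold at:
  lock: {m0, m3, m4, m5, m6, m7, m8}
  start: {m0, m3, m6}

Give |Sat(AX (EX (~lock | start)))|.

Sat(~lock) = {m1, m2, m9}
Sat(~lock | start) = {m0, m1, m2, m3, m6, m9}
Sat(EX (~lock | start)) = {s : some successor in {m0, m1, m2, m3, m6, m9}} = {m0, m1, m4, m5, m6, m8, m9}
Sat(AX (EX (~lock | start))) = {s : every successor in {m0, m1, m4, m5, m6, m8, m9}} = {m0, m1, m2, m3, m5, m6, m7}
|Sat(AX (EX (~lock | start)))| = |{m0, m1, m2, m3, m5, m6, m7}| = 7.

7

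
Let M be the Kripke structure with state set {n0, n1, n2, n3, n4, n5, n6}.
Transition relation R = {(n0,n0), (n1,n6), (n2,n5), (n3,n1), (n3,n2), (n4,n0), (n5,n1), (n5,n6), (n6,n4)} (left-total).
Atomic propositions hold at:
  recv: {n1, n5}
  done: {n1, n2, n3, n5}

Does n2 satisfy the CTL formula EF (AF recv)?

Yes

AF recv: least fixpoint, start Z0 = {n1, n5}, add states with every successor in Z. Z1 = {n1, n2, n5}; Z2 = {n1, n2, n3, n5}; fixed.
Sat(AF recv) = {n1, n2, n3, n5}
EF (AF recv): least fixpoint, start Z0 = {n1, n2, n3, n5}, add states with some successor in Z. Already a fixed point.
Sat(EF (AF recv)) = {n1, n2, n3, n5}
n2 ∈ Sat(EF (AF recv)) = {n1, n2, n3, n5}, so the formula holds at n2.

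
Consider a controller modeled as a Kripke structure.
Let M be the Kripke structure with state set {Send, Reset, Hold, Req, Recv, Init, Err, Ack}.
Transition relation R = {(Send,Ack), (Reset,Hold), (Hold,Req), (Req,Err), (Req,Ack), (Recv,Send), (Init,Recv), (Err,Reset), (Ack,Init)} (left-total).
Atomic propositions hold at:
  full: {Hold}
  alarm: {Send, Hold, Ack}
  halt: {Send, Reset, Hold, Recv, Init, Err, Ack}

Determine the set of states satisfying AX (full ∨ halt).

Sat(full ∨ halt) = {Send, Reset, Hold, Recv, Init, Err, Ack}
Sat(AX (full ∨ halt)) = {s : every successor in {Send, Reset, Hold, Recv, Init, Err, Ack}} = {Send, Reset, Req, Recv, Init, Err, Ack}

{Send, Reset, Req, Recv, Init, Err, Ack}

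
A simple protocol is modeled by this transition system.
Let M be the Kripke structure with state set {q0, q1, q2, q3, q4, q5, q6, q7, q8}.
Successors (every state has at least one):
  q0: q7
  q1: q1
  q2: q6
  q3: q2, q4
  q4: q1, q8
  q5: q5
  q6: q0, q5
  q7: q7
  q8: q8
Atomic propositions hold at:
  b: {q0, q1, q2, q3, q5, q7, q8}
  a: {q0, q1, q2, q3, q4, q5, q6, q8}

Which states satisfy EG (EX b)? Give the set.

{q0, q1, q3, q4, q5, q6, q7, q8}

Sat(EX b) = {s : some successor in {q0, q1, q2, q3, q5, q7, q8}} = {q0, q1, q3, q4, q5, q6, q7, q8}
EG (EX b): greatest fixpoint, start Z0 = {q0, q1, q3, q4, q5, q6, q7, q8}, keep only states in Sat with some successor in Z. Already a fixed point.
Sat(EG (EX b)) = {q0, q1, q3, q4, q5, q6, q7, q8}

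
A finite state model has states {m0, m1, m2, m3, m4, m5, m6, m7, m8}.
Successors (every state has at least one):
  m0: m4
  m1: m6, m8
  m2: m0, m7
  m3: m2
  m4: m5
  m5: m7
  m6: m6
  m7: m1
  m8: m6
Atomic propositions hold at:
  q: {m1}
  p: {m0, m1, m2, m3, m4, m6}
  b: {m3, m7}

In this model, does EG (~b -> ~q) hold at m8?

Sat(~b) = {m0, m1, m2, m4, m5, m6, m8}
Sat(~q) = {m0, m2, m3, m4, m5, m6, m7, m8}
Sat(~b -> ~q) = {m0, m2, m3, m4, m5, m6, m7, m8}
EG (~b -> ~q): greatest fixpoint, start Z0 = {m0, m2, m3, m4, m5, m6, m7, m8}, keep only states in Sat with some successor in Z. Z1 = {m0, m2, m3, m4, m5, m6, m8}; Z2 = {m0, m2, m3, m4, m6, m8}; Z3 = {m0, m2, m3, m6, m8}; Z4 = {m2, m3, m6, m8}; Z5 = {m3, m6, m8}; Z6 = {m6, m8}; fixed.
Sat(EG (~b -> ~q)) = {m6, m8}
m8 ∈ Sat(EG (~b -> ~q)) = {m6, m8}, so the formula holds at m8.

Yes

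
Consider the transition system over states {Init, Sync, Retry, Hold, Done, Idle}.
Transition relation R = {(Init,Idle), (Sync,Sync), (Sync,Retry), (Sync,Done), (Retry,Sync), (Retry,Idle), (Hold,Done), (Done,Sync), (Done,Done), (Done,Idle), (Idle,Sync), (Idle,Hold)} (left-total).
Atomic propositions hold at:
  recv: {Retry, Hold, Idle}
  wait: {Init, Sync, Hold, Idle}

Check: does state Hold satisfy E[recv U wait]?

E[recv U wait]: least fixpoint, start Z0 = Sat(wait) = {Init, Sync, Hold, Idle}, add states in Sat(recv) with some successor in Z. Z1 = {Init, Sync, Retry, Hold, Idle}; fixed.
Sat(E[recv U wait]) = {Init, Sync, Retry, Hold, Idle}
Hold ∈ Sat(E[recv U wait]) = {Init, Sync, Retry, Hold, Idle}, so the formula holds at Hold.

Yes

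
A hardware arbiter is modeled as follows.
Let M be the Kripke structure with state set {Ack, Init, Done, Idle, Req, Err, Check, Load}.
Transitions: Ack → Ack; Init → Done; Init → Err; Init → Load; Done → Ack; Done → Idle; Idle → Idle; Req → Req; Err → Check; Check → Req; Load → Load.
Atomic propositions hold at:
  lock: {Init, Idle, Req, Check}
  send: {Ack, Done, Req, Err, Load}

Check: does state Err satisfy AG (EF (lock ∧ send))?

Yes

Sat(lock ∧ send) = {Req}
EF (lock ∧ send): least fixpoint, start Z0 = {Req}, add states with some successor in Z. Z1 = {Req, Check}; Z2 = {Req, Err, Check}; Z3 = {Init, Req, Err, Check}; fixed.
Sat(EF (lock ∧ send)) = {Init, Req, Err, Check}
AG (EF (lock ∧ send)): greatest fixpoint, start Z0 = {Init, Req, Err, Check}, keep only states in Sat with every successor in Z. Z1 = {Req, Err, Check}; fixed.
Sat(AG (EF (lock ∧ send))) = {Req, Err, Check}
Err ∈ Sat(AG (EF (lock ∧ send))) = {Req, Err, Check}, so the formula holds at Err.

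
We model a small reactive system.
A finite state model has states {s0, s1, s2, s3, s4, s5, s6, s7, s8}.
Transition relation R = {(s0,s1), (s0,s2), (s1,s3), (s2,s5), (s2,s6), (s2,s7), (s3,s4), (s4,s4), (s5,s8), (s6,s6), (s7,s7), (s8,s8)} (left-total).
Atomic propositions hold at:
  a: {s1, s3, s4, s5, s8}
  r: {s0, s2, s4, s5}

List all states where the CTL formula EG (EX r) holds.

Sat(EX r) = {s : some successor in {s0, s2, s4, s5}} = {s0, s2, s3, s4}
EG (EX r): greatest fixpoint, start Z0 = {s0, s2, s3, s4}, keep only states in Sat with some successor in Z. Z1 = {s0, s3, s4}; Z2 = {s3, s4}; fixed.
Sat(EG (EX r)) = {s3, s4}

{s3, s4}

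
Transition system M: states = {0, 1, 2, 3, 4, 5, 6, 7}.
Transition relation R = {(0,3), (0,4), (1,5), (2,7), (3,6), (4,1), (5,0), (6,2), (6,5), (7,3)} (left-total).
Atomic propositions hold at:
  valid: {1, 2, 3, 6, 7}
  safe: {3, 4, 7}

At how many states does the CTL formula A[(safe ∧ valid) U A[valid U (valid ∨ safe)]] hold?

Sat(safe ∧ valid) = {3, 7}
Sat(valid ∨ safe) = {1, 2, 3, 4, 6, 7}
A[valid U (valid ∨ safe)]: least fixpoint, start Z0 = Sat((valid ∨ safe)) = {1, 2, 3, 4, 6, 7}, add states in Sat(valid) with every successor in Z. Already a fixed point.
Sat(A[valid U (valid ∨ safe)]) = {1, 2, 3, 4, 6, 7}
A[(safe ∧ valid) U A[valid U (valid ∨ safe)]]: least fixpoint, start Z0 = Sat(A[valid U (valid ∨ safe)]) = {1, 2, 3, 4, 6, 7}, add states in Sat(safe ∧ valid) with every successor in Z. Already a fixed point.
Sat(A[(safe ∧ valid) U A[valid U (valid ∨ safe)]]) = {1, 2, 3, 4, 6, 7}
|Sat(A[(safe ∧ valid) U A[valid U (valid ∨ safe)]])| = |{1, 2, 3, 4, 6, 7}| = 6.

6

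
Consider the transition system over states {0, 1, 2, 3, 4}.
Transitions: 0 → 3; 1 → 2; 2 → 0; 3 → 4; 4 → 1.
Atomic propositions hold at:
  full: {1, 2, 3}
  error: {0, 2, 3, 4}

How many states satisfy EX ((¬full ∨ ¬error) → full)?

Sat(¬full) = {0, 4}
Sat(¬error) = {1}
Sat(¬full ∨ ¬error) = {0, 1, 4}
Sat((¬full ∨ ¬error) → full) = {1, 2, 3}
Sat(EX ((¬full ∨ ¬error) → full)) = {s : some successor in {1, 2, 3}} = {0, 1, 4}
|Sat(EX ((¬full ∨ ¬error) → full))| = |{0, 1, 4}| = 3.

3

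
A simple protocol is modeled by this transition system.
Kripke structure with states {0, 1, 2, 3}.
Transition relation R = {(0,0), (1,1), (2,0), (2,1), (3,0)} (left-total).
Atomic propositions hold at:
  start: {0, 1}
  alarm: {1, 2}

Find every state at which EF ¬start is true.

Sat(¬start) = {2, 3}
EF ¬start: least fixpoint, start Z0 = {2, 3}, add states with some successor in Z. Already a fixed point.
Sat(EF ¬start) = {2, 3}

{2, 3}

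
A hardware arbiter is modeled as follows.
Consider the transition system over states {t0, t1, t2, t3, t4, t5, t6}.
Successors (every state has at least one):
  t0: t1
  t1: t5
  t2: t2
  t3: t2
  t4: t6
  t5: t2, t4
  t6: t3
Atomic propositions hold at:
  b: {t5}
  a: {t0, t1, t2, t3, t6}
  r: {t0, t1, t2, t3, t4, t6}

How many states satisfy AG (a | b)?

Sat(a | b) = {t0, t1, t2, t3, t5, t6}
AG (a | b): greatest fixpoint, start Z0 = {t0, t1, t2, t3, t5, t6}, keep only states in Sat with every successor in Z. Z1 = {t0, t1, t2, t3, t6}; Z2 = {t0, t2, t3, t6}; Z3 = {t2, t3, t6}; fixed.
Sat(AG (a | b)) = {t2, t3, t6}
|Sat(AG (a | b))| = |{t2, t3, t6}| = 3.

3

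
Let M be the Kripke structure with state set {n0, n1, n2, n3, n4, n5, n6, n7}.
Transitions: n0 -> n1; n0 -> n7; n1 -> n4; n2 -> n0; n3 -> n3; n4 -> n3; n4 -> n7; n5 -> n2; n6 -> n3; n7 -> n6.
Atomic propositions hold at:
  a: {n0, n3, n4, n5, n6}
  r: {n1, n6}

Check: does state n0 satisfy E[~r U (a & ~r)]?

Sat(~r) = {n0, n2, n3, n4, n5, n7}
Sat(a & ~r) = {n0, n3, n4, n5}
E[~r U (a & ~r)]: least fixpoint, start Z0 = Sat((a & ~r)) = {n0, n3, n4, n5}, add states in Sat(~r) with some successor in Z. Z1 = {n0, n2, n3, n4, n5}; fixed.
Sat(E[~r U (a & ~r)]) = {n0, n2, n3, n4, n5}
n0 ∈ Sat(E[~r U (a & ~r)]) = {n0, n2, n3, n4, n5}, so the formula holds at n0.

Yes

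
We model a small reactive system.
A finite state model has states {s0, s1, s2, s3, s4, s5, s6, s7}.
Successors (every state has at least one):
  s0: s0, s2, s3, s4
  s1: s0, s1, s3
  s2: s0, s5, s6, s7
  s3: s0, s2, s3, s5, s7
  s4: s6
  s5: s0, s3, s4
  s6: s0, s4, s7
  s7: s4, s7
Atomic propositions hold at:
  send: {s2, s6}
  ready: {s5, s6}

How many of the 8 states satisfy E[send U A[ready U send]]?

2

A[ready U send]: least fixpoint, start Z0 = Sat(send) = {s2, s6}, add states in Sat(ready) with every successor in Z. Already a fixed point.
Sat(A[ready U send]) = {s2, s6}
E[send U A[ready U send]]: least fixpoint, start Z0 = Sat(A[ready U send]) = {s2, s6}, add states in Sat(send) with some successor in Z. Already a fixed point.
Sat(E[send U A[ready U send]]) = {s2, s6}
|Sat(E[send U A[ready U send]])| = |{s2, s6}| = 2.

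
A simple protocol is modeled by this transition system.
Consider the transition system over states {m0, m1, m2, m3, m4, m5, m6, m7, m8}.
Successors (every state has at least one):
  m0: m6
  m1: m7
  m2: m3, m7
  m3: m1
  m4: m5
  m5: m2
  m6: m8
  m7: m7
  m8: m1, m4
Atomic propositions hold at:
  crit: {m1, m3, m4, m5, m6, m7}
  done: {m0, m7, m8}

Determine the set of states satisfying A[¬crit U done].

Sat(¬crit) = {m0, m2, m8}
A[¬crit U done]: least fixpoint, start Z0 = Sat(done) = {m0, m7, m8}, add states in Sat(¬crit) with every successor in Z. Already a fixed point.
Sat(A[¬crit U done]) = {m0, m7, m8}

{m0, m7, m8}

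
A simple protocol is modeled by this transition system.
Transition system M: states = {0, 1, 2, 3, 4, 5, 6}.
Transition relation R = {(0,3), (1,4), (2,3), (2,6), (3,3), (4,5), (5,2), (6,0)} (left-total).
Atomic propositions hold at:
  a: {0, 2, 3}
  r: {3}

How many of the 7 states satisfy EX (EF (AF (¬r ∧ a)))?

5

Sat(¬r) = {0, 1, 2, 4, 5, 6}
Sat(¬r ∧ a) = {0, 2}
AF (¬r ∧ a): least fixpoint, start Z0 = {0, 2}, add states with every successor in Z. Z1 = {0, 2, 5, 6}; Z2 = {0, 2, 4, 5, 6}; Z3 = {0, 1, 2, 4, 5, 6}; fixed.
Sat(AF (¬r ∧ a)) = {0, 1, 2, 4, 5, 6}
EF (AF (¬r ∧ a)): least fixpoint, start Z0 = {0, 1, 2, 4, 5, 6}, add states with some successor in Z. Already a fixed point.
Sat(EF (AF (¬r ∧ a))) = {0, 1, 2, 4, 5, 6}
Sat(EX (EF (AF (¬r ∧ a)))) = {s : some successor in {0, 1, 2, 4, 5, 6}} = {1, 2, 4, 5, 6}
|Sat(EX (EF (AF (¬r ∧ a))))| = |{1, 2, 4, 5, 6}| = 5.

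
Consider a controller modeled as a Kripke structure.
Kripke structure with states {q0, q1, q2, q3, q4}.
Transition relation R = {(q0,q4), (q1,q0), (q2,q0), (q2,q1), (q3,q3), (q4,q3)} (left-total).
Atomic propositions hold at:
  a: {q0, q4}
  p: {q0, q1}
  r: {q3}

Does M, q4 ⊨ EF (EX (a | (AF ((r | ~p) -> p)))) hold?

Sat(~p) = {q2, q3, q4}
Sat(r | ~p) = {q2, q3, q4}
Sat((r | ~p) -> p) = {q0, q1}
AF ((r | ~p) -> p): least fixpoint, start Z0 = {q0, q1}, add states with every successor in Z. Z1 = {q0, q1, q2}; fixed.
Sat(AF ((r | ~p) -> p)) = {q0, q1, q2}
Sat(a | (AF ((r | ~p) -> p))) = {q0, q1, q2, q4}
Sat(EX (a | (AF ((r | ~p) -> p)))) = {s : some successor in {q0, q1, q2, q4}} = {q0, q1, q2}
EF (EX (a | (AF ((r | ~p) -> p)))): least fixpoint, start Z0 = {q0, q1, q2}, add states with some successor in Z. Already a fixed point.
Sat(EF (EX (a | (AF ((r | ~p) -> p))))) = {q0, q1, q2}
q4 ∉ Sat(EF (EX (a | (AF ((r | ~p) -> p))))) = {q0, q1, q2}, so the formula does not hold at q4.

No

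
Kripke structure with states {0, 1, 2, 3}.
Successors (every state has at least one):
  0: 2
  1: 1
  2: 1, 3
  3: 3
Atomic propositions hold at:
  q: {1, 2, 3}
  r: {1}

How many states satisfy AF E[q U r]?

3

E[q U r]: least fixpoint, start Z0 = Sat(r) = {1}, add states in Sat(q) with some successor in Z. Z1 = {1, 2}; fixed.
Sat(E[q U r]) = {1, 2}
AF E[q U r]: least fixpoint, start Z0 = {1, 2}, add states with every successor in Z. Z1 = {0, 1, 2}; fixed.
Sat(AF E[q U r]) = {0, 1, 2}
|Sat(AF E[q U r])| = |{0, 1, 2}| = 3.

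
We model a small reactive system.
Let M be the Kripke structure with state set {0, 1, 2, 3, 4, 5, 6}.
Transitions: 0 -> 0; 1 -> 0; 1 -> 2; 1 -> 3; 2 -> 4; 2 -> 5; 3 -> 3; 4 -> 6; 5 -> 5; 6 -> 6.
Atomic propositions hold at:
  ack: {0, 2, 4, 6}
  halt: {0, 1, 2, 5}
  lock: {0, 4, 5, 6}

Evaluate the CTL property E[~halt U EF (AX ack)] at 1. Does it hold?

Yes

Sat(~halt) = {3, 4, 6}
Sat(AX ack) = {s : every successor in {0, 2, 4, 6}} = {0, 4, 6}
EF (AX ack): least fixpoint, start Z0 = {0, 4, 6}, add states with some successor in Z. Z1 = {0, 1, 2, 4, 6}; fixed.
Sat(EF (AX ack)) = {0, 1, 2, 4, 6}
E[~halt U EF (AX ack)]: least fixpoint, start Z0 = Sat(EF (AX ack)) = {0, 1, 2, 4, 6}, add states in Sat(~halt) with some successor in Z. Already a fixed point.
Sat(E[~halt U EF (AX ack)]) = {0, 1, 2, 4, 6}
1 ∈ Sat(E[~halt U EF (AX ack)]) = {0, 1, 2, 4, 6}, so the formula holds at 1.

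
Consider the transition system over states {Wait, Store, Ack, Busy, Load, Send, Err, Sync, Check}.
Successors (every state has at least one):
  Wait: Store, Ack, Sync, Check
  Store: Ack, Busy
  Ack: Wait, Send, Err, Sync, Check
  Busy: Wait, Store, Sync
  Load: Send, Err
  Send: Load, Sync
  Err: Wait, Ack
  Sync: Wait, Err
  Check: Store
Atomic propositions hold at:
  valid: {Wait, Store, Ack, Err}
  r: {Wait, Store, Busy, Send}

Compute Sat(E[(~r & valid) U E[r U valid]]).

{Wait, Store, Ack, Busy, Err}

Sat(~r) = {Ack, Load, Err, Sync, Check}
Sat(~r & valid) = {Ack, Err}
E[r U valid]: least fixpoint, start Z0 = Sat(valid) = {Wait, Store, Ack, Err}, add states in Sat(r) with some successor in Z. Z1 = {Wait, Store, Ack, Busy, Err}; fixed.
Sat(E[r U valid]) = {Wait, Store, Ack, Busy, Err}
E[(~r & valid) U E[r U valid]]: least fixpoint, start Z0 = Sat(E[r U valid]) = {Wait, Store, Ack, Busy, Err}, add states in Sat(~r & valid) with some successor in Z. Already a fixed point.
Sat(E[(~r & valid) U E[r U valid]]) = {Wait, Store, Ack, Busy, Err}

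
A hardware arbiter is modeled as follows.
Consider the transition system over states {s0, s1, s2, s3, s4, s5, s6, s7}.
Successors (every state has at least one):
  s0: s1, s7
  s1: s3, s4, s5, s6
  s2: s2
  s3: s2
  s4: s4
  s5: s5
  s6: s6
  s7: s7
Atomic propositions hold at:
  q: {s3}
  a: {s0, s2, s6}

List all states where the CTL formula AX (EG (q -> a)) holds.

Sat(q -> a) = {s0, s1, s2, s4, s5, s6, s7}
EG (q -> a): greatest fixpoint, start Z0 = {s0, s1, s2, s4, s5, s6, s7}, keep only states in Sat with some successor in Z. Already a fixed point.
Sat(EG (q -> a)) = {s0, s1, s2, s4, s5, s6, s7}
Sat(AX (EG (q -> a))) = {s : every successor in {s0, s1, s2, s4, s5, s6, s7}} = {s0, s2, s3, s4, s5, s6, s7}

{s0, s2, s3, s4, s5, s6, s7}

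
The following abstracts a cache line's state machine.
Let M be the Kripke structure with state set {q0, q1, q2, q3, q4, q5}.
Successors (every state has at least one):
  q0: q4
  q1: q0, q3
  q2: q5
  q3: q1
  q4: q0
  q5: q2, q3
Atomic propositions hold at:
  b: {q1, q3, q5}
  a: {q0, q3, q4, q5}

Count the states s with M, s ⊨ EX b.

4

Sat(EX b) = {s : some successor in {q1, q3, q5}} = {q1, q2, q3, q5}
|Sat(EX b)| = |{q1, q2, q3, q5}| = 4.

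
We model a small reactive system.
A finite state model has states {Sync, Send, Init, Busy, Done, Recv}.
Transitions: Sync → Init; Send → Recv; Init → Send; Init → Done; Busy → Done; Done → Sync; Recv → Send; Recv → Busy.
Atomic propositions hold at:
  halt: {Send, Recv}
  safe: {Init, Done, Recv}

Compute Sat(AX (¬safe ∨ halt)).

{Send, Done, Recv}

Sat(¬safe) = {Sync, Send, Busy}
Sat(¬safe ∨ halt) = {Sync, Send, Busy, Recv}
Sat(AX (¬safe ∨ halt)) = {s : every successor in {Sync, Send, Busy, Recv}} = {Send, Done, Recv}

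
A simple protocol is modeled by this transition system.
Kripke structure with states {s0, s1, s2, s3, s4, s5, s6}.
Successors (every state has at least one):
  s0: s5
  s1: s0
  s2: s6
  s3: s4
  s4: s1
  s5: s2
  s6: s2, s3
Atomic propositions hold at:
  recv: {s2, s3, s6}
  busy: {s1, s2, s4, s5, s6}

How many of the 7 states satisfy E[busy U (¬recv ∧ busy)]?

3

Sat(¬recv) = {s0, s1, s4, s5}
Sat(¬recv ∧ busy) = {s1, s4, s5}
E[busy U (¬recv ∧ busy)]: least fixpoint, start Z0 = Sat((¬recv ∧ busy)) = {s1, s4, s5}, add states in Sat(busy) with some successor in Z. Already a fixed point.
Sat(E[busy U (¬recv ∧ busy)]) = {s1, s4, s5}
|Sat(E[busy U (¬recv ∧ busy)])| = |{s1, s4, s5}| = 3.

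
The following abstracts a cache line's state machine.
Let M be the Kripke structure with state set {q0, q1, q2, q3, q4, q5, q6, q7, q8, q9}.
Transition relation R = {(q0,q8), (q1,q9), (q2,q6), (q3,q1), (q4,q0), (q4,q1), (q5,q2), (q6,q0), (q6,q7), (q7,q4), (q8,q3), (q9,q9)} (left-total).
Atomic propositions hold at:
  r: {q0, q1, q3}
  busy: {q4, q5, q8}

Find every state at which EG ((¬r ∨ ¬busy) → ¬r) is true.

{q9}

Sat(¬r) = {q2, q4, q5, q6, q7, q8, q9}
Sat(¬busy) = {q0, q1, q2, q3, q6, q7, q9}
Sat(¬r ∨ ¬busy) = {q0, q1, q2, q3, q4, q5, q6, q7, q8, q9}
Sat((¬r ∨ ¬busy) → ¬r) = {q2, q4, q5, q6, q7, q8, q9}
EG ((¬r ∨ ¬busy) → ¬r): greatest fixpoint, start Z0 = {q2, q4, q5, q6, q7, q8, q9}, keep only states in Sat with some successor in Z. Z1 = {q2, q5, q6, q7, q9}; Z2 = {q2, q5, q6, q9}; Z3 = {q2, q5, q9}; Z4 = {q5, q9}; Z5 = {q9}; fixed.
Sat(EG ((¬r ∨ ¬busy) → ¬r)) = {q9}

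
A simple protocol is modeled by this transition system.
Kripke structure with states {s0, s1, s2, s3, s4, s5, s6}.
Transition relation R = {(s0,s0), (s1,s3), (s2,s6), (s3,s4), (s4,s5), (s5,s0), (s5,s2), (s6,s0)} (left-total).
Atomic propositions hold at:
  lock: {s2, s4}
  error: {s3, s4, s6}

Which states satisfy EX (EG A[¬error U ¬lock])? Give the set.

Sat(¬error) = {s0, s1, s2, s5}
Sat(¬lock) = {s0, s1, s3, s5, s6}
A[¬error U ¬lock]: least fixpoint, start Z0 = Sat(¬lock) = {s0, s1, s3, s5, s6}, add states in Sat(¬error) with every successor in Z. Z1 = {s0, s1, s2, s3, s5, s6}; fixed.
Sat(A[¬error U ¬lock]) = {s0, s1, s2, s3, s5, s6}
EG A[¬error U ¬lock]: greatest fixpoint, start Z0 = {s0, s1, s2, s3, s5, s6}, keep only states in Sat with some successor in Z. Z1 = {s0, s1, s2, s5, s6}; Z2 = {s0, s2, s5, s6}; fixed.
Sat(EG A[¬error U ¬lock]) = {s0, s2, s5, s6}
Sat(EX (EG A[¬error U ¬lock])) = {s : some successor in {s0, s2, s5, s6}} = {s0, s2, s4, s5, s6}

{s0, s2, s4, s5, s6}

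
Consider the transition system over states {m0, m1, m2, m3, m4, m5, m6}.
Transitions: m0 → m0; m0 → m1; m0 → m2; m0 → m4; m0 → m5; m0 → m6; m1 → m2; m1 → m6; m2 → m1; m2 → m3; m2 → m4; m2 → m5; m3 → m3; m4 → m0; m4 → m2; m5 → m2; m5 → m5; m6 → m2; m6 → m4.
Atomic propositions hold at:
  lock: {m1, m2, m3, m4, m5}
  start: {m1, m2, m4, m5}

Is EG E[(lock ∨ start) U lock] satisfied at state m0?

Sat(lock ∨ start) = {m1, m2, m3, m4, m5}
E[(lock ∨ start) U lock]: least fixpoint, start Z0 = Sat(lock) = {m1, m2, m3, m4, m5}, add states in Sat(lock ∨ start) with some successor in Z. Already a fixed point.
Sat(E[(lock ∨ start) U lock]) = {m1, m2, m3, m4, m5}
EG E[(lock ∨ start) U lock]: greatest fixpoint, start Z0 = {m1, m2, m3, m4, m5}, keep only states in Sat with some successor in Z. Already a fixed point.
Sat(EG E[(lock ∨ start) U lock]) = {m1, m2, m3, m4, m5}
m0 ∉ Sat(EG E[(lock ∨ start) U lock]) = {m1, m2, m3, m4, m5}, so the formula does not hold at m0.

No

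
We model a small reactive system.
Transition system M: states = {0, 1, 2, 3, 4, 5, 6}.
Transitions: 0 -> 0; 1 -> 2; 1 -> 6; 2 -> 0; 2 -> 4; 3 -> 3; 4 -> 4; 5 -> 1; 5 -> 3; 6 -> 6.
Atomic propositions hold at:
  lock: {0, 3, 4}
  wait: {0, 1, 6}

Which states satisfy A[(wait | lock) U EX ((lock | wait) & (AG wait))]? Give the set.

{0, 1, 2, 6}

Sat(wait | lock) = {0, 1, 3, 4, 6}
Sat(lock | wait) = {0, 1, 3, 4, 6}
AG wait: greatest fixpoint, start Z0 = {0, 1, 6}, keep only states in Sat with every successor in Z. Z1 = {0, 6}; fixed.
Sat(AG wait) = {0, 6}
Sat((lock | wait) & (AG wait)) = {0, 6}
Sat(EX ((lock | wait) & (AG wait))) = {s : some successor in {0, 6}} = {0, 1, 2, 6}
A[(wait | lock) U EX ((lock | wait) & (AG wait))]: least fixpoint, start Z0 = Sat(EX ((lock | wait) & (AG wait))) = {0, 1, 2, 6}, add states in Sat(wait | lock) with every successor in Z. Already a fixed point.
Sat(A[(wait | lock) U EX ((lock | wait) & (AG wait))]) = {0, 1, 2, 6}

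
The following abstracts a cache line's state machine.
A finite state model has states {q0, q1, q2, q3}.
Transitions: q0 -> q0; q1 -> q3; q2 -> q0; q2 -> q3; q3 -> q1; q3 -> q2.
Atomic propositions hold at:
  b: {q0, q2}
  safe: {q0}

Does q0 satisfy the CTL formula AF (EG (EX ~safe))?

No

Sat(~safe) = {q1, q2, q3}
Sat(EX ~safe) = {s : some successor in {q1, q2, q3}} = {q1, q2, q3}
EG (EX ~safe): greatest fixpoint, start Z0 = {q1, q2, q3}, keep only states in Sat with some successor in Z. Already a fixed point.
Sat(EG (EX ~safe)) = {q1, q2, q3}
AF (EG (EX ~safe)): least fixpoint, start Z0 = {q1, q2, q3}, add states with every successor in Z. Already a fixed point.
Sat(AF (EG (EX ~safe))) = {q1, q2, q3}
q0 ∉ Sat(AF (EG (EX ~safe))) = {q1, q2, q3}, so the formula does not hold at q0.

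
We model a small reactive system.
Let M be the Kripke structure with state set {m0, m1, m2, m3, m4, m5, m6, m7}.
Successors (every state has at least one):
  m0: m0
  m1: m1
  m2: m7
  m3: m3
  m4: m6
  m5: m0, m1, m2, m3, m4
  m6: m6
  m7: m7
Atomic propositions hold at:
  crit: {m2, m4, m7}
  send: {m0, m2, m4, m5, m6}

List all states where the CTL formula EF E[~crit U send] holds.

Sat(~crit) = {m0, m1, m3, m5, m6}
E[~crit U send]: least fixpoint, start Z0 = Sat(send) = {m0, m2, m4, m5, m6}, add states in Sat(~crit) with some successor in Z. Already a fixed point.
Sat(E[~crit U send]) = {m0, m2, m4, m5, m6}
EF E[~crit U send]: least fixpoint, start Z0 = {m0, m2, m4, m5, m6}, add states with some successor in Z. Already a fixed point.
Sat(EF E[~crit U send]) = {m0, m2, m4, m5, m6}

{m0, m2, m4, m5, m6}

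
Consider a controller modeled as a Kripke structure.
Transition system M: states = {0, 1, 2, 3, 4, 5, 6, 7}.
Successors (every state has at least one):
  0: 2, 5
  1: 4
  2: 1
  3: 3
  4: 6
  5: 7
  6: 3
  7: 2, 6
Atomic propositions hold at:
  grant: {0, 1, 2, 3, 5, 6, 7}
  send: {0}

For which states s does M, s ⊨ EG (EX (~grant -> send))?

{0, 3, 4, 5, 6, 7}

Sat(~grant) = {4}
Sat(~grant -> send) = {0, 1, 2, 3, 5, 6, 7}
Sat(EX (~grant -> send)) = {s : some successor in {0, 1, 2, 3, 5, 6, 7}} = {0, 2, 3, 4, 5, 6, 7}
EG (EX (~grant -> send)): greatest fixpoint, start Z0 = {0, 2, 3, 4, 5, 6, 7}, keep only states in Sat with some successor in Z. Z1 = {0, 3, 4, 5, 6, 7}; fixed.
Sat(EG (EX (~grant -> send))) = {0, 3, 4, 5, 6, 7}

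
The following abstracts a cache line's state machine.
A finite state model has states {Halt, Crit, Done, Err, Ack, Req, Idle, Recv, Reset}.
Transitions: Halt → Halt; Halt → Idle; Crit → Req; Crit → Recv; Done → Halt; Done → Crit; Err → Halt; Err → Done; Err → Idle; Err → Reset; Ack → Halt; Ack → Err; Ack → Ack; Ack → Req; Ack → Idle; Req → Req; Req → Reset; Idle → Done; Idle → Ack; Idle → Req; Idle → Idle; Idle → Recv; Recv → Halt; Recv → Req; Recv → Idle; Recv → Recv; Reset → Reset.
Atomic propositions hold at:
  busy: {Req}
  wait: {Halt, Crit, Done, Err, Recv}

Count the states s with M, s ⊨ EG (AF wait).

5

AF wait: least fixpoint, start Z0 = {Halt, Crit, Done, Err, Recv}, add states with every successor in Z. Already a fixed point.
Sat(AF wait) = {Halt, Crit, Done, Err, Recv}
EG (AF wait): greatest fixpoint, start Z0 = {Halt, Crit, Done, Err, Recv}, keep only states in Sat with some successor in Z. Already a fixed point.
Sat(EG (AF wait)) = {Halt, Crit, Done, Err, Recv}
|Sat(EG (AF wait))| = |{Halt, Crit, Done, Err, Recv}| = 5.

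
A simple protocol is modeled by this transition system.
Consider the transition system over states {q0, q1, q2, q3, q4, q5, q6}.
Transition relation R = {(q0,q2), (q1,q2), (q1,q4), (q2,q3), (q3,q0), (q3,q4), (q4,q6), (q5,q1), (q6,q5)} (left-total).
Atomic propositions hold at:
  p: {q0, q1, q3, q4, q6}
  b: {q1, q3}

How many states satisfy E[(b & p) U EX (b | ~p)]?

6

Sat(b & p) = {q1, q3}
Sat(~p) = {q2, q5}
Sat(b | ~p) = {q1, q2, q3, q5}
Sat(EX (b | ~p)) = {s : some successor in {q1, q2, q3, q5}} = {q0, q1, q2, q5, q6}
E[(b & p) U EX (b | ~p)]: least fixpoint, start Z0 = Sat(EX (b | ~p)) = {q0, q1, q2, q5, q6}, add states in Sat(b & p) with some successor in Z. Z1 = {q0, q1, q2, q3, q5, q6}; fixed.
Sat(E[(b & p) U EX (b | ~p)]) = {q0, q1, q2, q3, q5, q6}
|Sat(E[(b & p) U EX (b | ~p)])| = |{q0, q1, q2, q3, q5, q6}| = 6.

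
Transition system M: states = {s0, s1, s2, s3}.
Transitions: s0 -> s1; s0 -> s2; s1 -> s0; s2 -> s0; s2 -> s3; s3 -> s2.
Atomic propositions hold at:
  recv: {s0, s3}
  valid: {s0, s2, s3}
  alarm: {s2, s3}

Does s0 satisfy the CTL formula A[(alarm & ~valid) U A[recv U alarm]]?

No

Sat(~valid) = {s1}
Sat(alarm & ~valid) = ∅
A[recv U alarm]: least fixpoint, start Z0 = Sat(alarm) = {s2, s3}, add states in Sat(recv) with every successor in Z. Already a fixed point.
Sat(A[recv U alarm]) = {s2, s3}
A[(alarm & ~valid) U A[recv U alarm]]: least fixpoint, start Z0 = Sat(A[recv U alarm]) = {s2, s3}, add states in Sat(alarm & ~valid) with every successor in Z. Already a fixed point.
Sat(A[(alarm & ~valid) U A[recv U alarm]]) = {s2, s3}
s0 ∉ Sat(A[(alarm & ~valid) U A[recv U alarm]]) = {s2, s3}, so the formula does not hold at s0.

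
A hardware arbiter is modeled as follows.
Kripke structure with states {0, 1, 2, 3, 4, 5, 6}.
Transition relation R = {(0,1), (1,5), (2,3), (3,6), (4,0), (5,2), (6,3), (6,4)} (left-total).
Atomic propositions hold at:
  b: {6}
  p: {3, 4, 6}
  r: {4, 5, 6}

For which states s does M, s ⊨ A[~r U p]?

Sat(~r) = {0, 1, 2, 3}
A[~r U p]: least fixpoint, start Z0 = Sat(p) = {3, 4, 6}, add states in Sat(~r) with every successor in Z. Z1 = {2, 3, 4, 6}; fixed.
Sat(A[~r U p]) = {2, 3, 4, 6}

{2, 3, 4, 6}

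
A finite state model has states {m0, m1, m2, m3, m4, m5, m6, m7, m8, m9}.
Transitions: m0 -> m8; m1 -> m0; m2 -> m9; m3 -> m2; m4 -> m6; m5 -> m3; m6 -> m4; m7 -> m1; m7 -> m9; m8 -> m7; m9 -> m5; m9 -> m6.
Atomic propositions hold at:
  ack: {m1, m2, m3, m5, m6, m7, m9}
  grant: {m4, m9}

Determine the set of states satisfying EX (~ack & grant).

{m6}

Sat(~ack) = {m0, m4, m8}
Sat(~ack & grant) = {m4}
Sat(EX (~ack & grant)) = {s : some successor in {m4}} = {m6}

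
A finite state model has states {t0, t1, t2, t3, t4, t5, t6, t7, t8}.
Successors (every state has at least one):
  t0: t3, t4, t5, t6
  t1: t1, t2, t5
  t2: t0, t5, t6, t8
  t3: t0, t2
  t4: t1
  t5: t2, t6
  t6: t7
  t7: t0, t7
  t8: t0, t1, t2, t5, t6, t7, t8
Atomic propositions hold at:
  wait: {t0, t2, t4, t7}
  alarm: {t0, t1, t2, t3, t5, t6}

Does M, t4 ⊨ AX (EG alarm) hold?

EG alarm: greatest fixpoint, start Z0 = {t0, t1, t2, t3, t5, t6}, keep only states in Sat with some successor in Z. Z1 = {t0, t1, t2, t3, t5}; fixed.
Sat(EG alarm) = {t0, t1, t2, t3, t5}
Sat(AX (EG alarm)) = {s : every successor in {t0, t1, t2, t3, t5}} = {t1, t3, t4}
t4 ∈ Sat(AX (EG alarm)) = {t1, t3, t4}, so the formula holds at t4.

Yes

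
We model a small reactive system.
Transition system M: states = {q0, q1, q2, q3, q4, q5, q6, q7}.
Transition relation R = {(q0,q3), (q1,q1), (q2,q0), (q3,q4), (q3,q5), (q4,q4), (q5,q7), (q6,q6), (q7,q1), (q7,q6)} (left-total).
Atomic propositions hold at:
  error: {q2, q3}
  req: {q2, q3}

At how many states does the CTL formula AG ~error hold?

Sat(~error) = {q0, q1, q4, q5, q6, q7}
AG ~error: greatest fixpoint, start Z0 = {q0, q1, q4, q5, q6, q7}, keep only states in Sat with every successor in Z. Z1 = {q1, q4, q5, q6, q7}; fixed.
Sat(AG ~error) = {q1, q4, q5, q6, q7}
|Sat(AG ~error)| = |{q1, q4, q5, q6, q7}| = 5.

5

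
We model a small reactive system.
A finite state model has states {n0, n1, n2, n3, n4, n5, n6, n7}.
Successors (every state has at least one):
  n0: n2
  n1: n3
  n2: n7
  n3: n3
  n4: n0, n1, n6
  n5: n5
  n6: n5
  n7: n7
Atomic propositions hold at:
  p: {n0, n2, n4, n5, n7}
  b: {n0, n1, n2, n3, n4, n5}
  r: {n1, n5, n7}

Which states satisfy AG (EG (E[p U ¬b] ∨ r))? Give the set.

{n0, n2, n5, n6, n7}

Sat(¬b) = {n6, n7}
E[p U ¬b]: least fixpoint, start Z0 = Sat(¬b) = {n6, n7}, add states in Sat(p) with some successor in Z. Z1 = {n2, n4, n6, n7}; Z2 = {n0, n2, n4, n6, n7}; fixed.
Sat(E[p U ¬b]) = {n0, n2, n4, n6, n7}
Sat(E[p U ¬b] ∨ r) = {n0, n1, n2, n4, n5, n6, n7}
EG (E[p U ¬b] ∨ r): greatest fixpoint, start Z0 = {n0, n1, n2, n4, n5, n6, n7}, keep only states in Sat with some successor in Z. Z1 = {n0, n2, n4, n5, n6, n7}; fixed.
Sat(EG (E[p U ¬b] ∨ r)) = {n0, n2, n4, n5, n6, n7}
AG (EG (E[p U ¬b] ∨ r)): greatest fixpoint, start Z0 = {n0, n2, n4, n5, n6, n7}, keep only states in Sat with every successor in Z. Z1 = {n0, n2, n5, n6, n7}; fixed.
Sat(AG (EG (E[p U ¬b] ∨ r))) = {n0, n2, n5, n6, n7}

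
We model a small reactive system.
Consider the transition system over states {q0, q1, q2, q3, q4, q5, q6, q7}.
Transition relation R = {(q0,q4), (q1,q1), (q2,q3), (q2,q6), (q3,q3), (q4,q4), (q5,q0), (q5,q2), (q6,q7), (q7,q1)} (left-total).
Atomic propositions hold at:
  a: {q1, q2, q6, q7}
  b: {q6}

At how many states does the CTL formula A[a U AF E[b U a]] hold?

4

E[b U a]: least fixpoint, start Z0 = Sat(a) = {q1, q2, q6, q7}, add states in Sat(b) with some successor in Z. Already a fixed point.
Sat(E[b U a]) = {q1, q2, q6, q7}
AF E[b U a]: least fixpoint, start Z0 = {q1, q2, q6, q7}, add states with every successor in Z. Already a fixed point.
Sat(AF E[b U a]) = {q1, q2, q6, q7}
A[a U AF E[b U a]]: least fixpoint, start Z0 = Sat(AF E[b U a]) = {q1, q2, q6, q7}, add states in Sat(a) with every successor in Z. Already a fixed point.
Sat(A[a U AF E[b U a]]) = {q1, q2, q6, q7}
|Sat(A[a U AF E[b U a]])| = |{q1, q2, q6, q7}| = 4.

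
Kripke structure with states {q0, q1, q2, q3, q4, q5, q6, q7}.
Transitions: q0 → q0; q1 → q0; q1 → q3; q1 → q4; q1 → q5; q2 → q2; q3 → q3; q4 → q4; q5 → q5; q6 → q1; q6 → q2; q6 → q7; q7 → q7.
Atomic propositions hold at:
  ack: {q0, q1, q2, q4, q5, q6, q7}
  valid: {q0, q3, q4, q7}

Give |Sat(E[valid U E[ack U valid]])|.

E[ack U valid]: least fixpoint, start Z0 = Sat(valid) = {q0, q3, q4, q7}, add states in Sat(ack) with some successor in Z. Z1 = {q0, q1, q3, q4, q6, q7}; fixed.
Sat(E[ack U valid]) = {q0, q1, q3, q4, q6, q7}
E[valid U E[ack U valid]]: least fixpoint, start Z0 = Sat(E[ack U valid]) = {q0, q1, q3, q4, q6, q7}, add states in Sat(valid) with some successor in Z. Already a fixed point.
Sat(E[valid U E[ack U valid]]) = {q0, q1, q3, q4, q6, q7}
|Sat(E[valid U E[ack U valid]])| = |{q0, q1, q3, q4, q6, q7}| = 6.

6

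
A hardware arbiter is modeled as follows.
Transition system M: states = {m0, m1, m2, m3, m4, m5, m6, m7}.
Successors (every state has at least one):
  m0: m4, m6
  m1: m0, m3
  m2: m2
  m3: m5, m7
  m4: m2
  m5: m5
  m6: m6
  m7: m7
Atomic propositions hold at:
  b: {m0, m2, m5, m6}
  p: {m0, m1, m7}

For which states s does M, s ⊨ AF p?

AF p: least fixpoint, start Z0 = {m0, m1, m7}, add states with every successor in Z. Already a fixed point.
Sat(AF p) = {m0, m1, m7}

{m0, m1, m7}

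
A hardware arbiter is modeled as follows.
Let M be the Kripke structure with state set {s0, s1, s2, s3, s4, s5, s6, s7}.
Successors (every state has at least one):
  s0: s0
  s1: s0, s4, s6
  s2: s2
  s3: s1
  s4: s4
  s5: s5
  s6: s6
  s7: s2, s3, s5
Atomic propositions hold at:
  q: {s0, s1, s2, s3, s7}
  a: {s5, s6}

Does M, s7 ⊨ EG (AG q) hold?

AG q: greatest fixpoint, start Z0 = {s0, s1, s2, s3, s7}, keep only states in Sat with every successor in Z. Z1 = {s0, s2, s3}; Z2 = {s0, s2}; fixed.
Sat(AG q) = {s0, s2}
EG (AG q): greatest fixpoint, start Z0 = {s0, s2}, keep only states in Sat with some successor in Z. Already a fixed point.
Sat(EG (AG q)) = {s0, s2}
s7 ∉ Sat(EG (AG q)) = {s0, s2}, so the formula does not hold at s7.

No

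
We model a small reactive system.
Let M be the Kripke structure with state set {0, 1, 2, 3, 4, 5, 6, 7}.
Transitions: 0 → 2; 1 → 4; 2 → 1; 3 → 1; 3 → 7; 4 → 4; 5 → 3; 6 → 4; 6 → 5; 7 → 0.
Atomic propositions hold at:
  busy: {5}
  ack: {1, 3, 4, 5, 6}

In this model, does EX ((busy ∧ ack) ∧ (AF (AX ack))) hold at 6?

Sat(busy ∧ ack) = {5}
Sat(AX ack) = {s : every successor in {1, 3, 4, 5, 6}} = {1, 2, 4, 5, 6}
AF (AX ack): least fixpoint, start Z0 = {1, 2, 4, 5, 6}, add states with every successor in Z. Z1 = {0, 1, 2, 4, 5, 6}; Z2 = {0, 1, 2, 4, 5, 6, 7}; Z3 = {0, 1, 2, 3, 4, 5, 6, 7}; fixed.
Sat(AF (AX ack)) = {0, 1, 2, 3, 4, 5, 6, 7}
Sat((busy ∧ ack) ∧ (AF (AX ack))) = {5}
Sat(EX ((busy ∧ ack) ∧ (AF (AX ack)))) = {s : some successor in {5}} = {6}
6 ∈ Sat(EX ((busy ∧ ack) ∧ (AF (AX ack)))) = {6}, so the formula holds at 6.

Yes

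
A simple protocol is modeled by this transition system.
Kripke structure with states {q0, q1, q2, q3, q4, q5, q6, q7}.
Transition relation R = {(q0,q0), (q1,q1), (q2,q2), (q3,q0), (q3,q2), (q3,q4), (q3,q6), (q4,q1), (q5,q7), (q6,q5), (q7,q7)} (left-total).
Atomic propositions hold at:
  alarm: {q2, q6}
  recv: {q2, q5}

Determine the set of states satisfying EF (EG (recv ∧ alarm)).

{q2, q3}

Sat(recv ∧ alarm) = {q2}
EG (recv ∧ alarm): greatest fixpoint, start Z0 = {q2}, keep only states in Sat with some successor in Z. Already a fixed point.
Sat(EG (recv ∧ alarm)) = {q2}
EF (EG (recv ∧ alarm)): least fixpoint, start Z0 = {q2}, add states with some successor in Z. Z1 = {q2, q3}; fixed.
Sat(EF (EG (recv ∧ alarm))) = {q2, q3}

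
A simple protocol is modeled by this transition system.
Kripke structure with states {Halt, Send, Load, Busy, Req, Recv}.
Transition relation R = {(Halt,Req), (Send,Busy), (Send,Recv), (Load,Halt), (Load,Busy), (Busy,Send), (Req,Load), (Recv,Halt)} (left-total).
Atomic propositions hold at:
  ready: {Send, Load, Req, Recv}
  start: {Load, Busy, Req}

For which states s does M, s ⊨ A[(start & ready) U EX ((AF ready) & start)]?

{Halt, Send, Load, Req}

Sat(start & ready) = {Load, Req}
AF ready: least fixpoint, start Z0 = {Send, Load, Req, Recv}, add states with every successor in Z. Z1 = {Halt, Send, Load, Busy, Req, Recv}; fixed.
Sat(AF ready) = {Halt, Send, Load, Busy, Req, Recv}
Sat((AF ready) & start) = {Load, Busy, Req}
Sat(EX ((AF ready) & start)) = {s : some successor in {Load, Busy, Req}} = {Halt, Send, Load, Req}
A[(start & ready) U EX ((AF ready) & start)]: least fixpoint, start Z0 = Sat(EX ((AF ready) & start)) = {Halt, Send, Load, Req}, add states in Sat(start & ready) with every successor in Z. Already a fixed point.
Sat(A[(start & ready) U EX ((AF ready) & start)]) = {Halt, Send, Load, Req}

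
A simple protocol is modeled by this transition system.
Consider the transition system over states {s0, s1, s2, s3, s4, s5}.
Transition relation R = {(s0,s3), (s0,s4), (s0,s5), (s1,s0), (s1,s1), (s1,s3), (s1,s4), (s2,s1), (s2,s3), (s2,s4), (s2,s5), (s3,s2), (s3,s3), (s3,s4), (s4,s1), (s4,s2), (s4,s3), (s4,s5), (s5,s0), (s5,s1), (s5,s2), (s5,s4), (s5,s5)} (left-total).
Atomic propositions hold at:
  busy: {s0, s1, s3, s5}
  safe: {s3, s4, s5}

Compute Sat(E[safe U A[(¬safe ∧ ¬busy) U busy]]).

Sat(¬safe) = {s0, s1, s2}
Sat(¬busy) = {s2, s4}
Sat(¬safe ∧ ¬busy) = {s2}
A[(¬safe ∧ ¬busy) U busy]: least fixpoint, start Z0 = Sat(busy) = {s0, s1, s3, s5}, add states in Sat(¬safe ∧ ¬busy) with every successor in Z. Already a fixed point.
Sat(A[(¬safe ∧ ¬busy) U busy]) = {s0, s1, s3, s5}
E[safe U A[(¬safe ∧ ¬busy) U busy]]: least fixpoint, start Z0 = Sat(A[(¬safe ∧ ¬busy) U busy]) = {s0, s1, s3, s5}, add states in Sat(safe) with some successor in Z. Z1 = {s0, s1, s3, s4, s5}; fixed.
Sat(E[safe U A[(¬safe ∧ ¬busy) U busy]]) = {s0, s1, s3, s4, s5}

{s0, s1, s3, s4, s5}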